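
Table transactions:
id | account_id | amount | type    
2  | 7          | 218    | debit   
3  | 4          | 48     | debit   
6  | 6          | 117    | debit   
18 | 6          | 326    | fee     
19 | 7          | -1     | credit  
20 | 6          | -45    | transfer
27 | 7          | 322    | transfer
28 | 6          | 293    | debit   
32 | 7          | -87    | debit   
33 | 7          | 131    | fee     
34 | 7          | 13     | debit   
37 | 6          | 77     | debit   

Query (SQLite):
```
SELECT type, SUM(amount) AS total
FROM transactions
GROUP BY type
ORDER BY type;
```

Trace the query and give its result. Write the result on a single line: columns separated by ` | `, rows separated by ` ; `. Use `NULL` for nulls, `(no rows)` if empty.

credit | -1 ; debit | 679 ; fee | 457 ; transfer | 277

Partition transactions by type; compute SUM(amount) within each group.
  credit: ids {19} → SUM(amount)=-1
  debit: ids {2, 3, 6, 28, 32, 34, 37} → SUM(amount)=679
  fee: ids {18, 33} → SUM(amount)=457
  transfer: ids {20, 27} → SUM(amount)=277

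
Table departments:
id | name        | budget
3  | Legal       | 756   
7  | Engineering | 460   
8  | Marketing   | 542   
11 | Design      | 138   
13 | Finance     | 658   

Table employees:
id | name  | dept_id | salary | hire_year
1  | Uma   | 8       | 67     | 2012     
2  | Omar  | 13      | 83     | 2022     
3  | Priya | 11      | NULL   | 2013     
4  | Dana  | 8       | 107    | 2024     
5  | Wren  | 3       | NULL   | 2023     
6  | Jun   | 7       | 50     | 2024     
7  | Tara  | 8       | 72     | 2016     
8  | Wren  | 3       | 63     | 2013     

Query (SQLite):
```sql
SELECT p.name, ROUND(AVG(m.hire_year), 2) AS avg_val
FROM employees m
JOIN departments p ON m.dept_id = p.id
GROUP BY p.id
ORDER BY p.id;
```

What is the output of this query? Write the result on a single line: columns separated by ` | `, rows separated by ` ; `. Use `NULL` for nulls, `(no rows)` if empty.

Join each employees row to its departments via dept_id.
Group joined rows by departments.id; compute ROUND(AVG(m.hire_year), 2) per group.
  3: ids {5, 8} → ROUND(AVG(m.hire_year), 2)=2018
  7: ids {6} → ROUND(AVG(m.hire_year), 2)=2024
  8: ids {1, 4, 7} → ROUND(AVG(m.hire_year), 2)=2017.33
  11: ids {3} → ROUND(AVG(m.hire_year), 2)=2013
  13: ids {2} → ROUND(AVG(m.hire_year), 2)=2022

Legal | 2018 ; Engineering | 2024 ; Marketing | 2017.33 ; Design | 2013 ; Finance | 2022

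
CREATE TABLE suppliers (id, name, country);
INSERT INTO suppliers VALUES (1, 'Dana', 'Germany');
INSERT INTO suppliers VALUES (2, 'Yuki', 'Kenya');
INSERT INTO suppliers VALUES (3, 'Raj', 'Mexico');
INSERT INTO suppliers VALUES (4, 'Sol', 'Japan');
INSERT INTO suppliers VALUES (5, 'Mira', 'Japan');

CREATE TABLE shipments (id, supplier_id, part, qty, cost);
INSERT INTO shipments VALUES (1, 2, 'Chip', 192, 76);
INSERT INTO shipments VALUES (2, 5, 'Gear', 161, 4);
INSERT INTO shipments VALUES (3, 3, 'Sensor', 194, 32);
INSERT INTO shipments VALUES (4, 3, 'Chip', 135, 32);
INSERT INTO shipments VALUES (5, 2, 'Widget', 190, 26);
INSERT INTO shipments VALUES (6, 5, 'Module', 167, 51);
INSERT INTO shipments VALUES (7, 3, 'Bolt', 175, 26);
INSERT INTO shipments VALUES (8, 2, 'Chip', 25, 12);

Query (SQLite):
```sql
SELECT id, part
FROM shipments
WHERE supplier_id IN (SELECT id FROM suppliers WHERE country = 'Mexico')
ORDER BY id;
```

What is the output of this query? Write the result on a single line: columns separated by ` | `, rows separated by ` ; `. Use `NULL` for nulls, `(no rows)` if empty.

3 | Sensor ; 4 | Chip ; 7 | Bolt

Inner query: suppliers.id where country = 'Mexico'.
Outer: keep shipments rows whose supplier_id is in that set.
Inner query → {3}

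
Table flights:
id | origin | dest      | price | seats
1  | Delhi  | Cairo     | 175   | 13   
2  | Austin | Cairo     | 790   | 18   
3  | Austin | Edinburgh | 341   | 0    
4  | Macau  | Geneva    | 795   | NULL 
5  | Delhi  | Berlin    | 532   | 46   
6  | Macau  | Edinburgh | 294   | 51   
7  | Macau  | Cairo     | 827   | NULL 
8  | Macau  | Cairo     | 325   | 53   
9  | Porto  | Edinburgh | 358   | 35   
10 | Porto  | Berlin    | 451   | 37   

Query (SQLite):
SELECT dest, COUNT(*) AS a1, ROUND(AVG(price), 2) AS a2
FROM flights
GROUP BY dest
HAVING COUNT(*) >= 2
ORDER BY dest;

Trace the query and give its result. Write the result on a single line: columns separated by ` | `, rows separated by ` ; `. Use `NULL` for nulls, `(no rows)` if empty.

Group flights by dest.
Per group compute: COUNT(*), ROUND(AVG(price), 2).
HAVING: drop groups with fewer than 2 rows.
  Berlin: ids {5, 10} → COUNT(*)=2, ROUND(AVG(price), 2)=491.5
  Cairo: ids {1, 2, 7, 8} → COUNT(*)=4, ROUND(AVG(price), 2)=529.25
  Edinburgh: ids {3, 6, 9} → COUNT(*)=3, ROUND(AVG(price), 2)=331
  Geneva: ids {4} → COUNT(*)=1, ROUND(AVG(price), 2)=795

Berlin | 2 | 491.5 ; Cairo | 4 | 529.25 ; Edinburgh | 3 | 331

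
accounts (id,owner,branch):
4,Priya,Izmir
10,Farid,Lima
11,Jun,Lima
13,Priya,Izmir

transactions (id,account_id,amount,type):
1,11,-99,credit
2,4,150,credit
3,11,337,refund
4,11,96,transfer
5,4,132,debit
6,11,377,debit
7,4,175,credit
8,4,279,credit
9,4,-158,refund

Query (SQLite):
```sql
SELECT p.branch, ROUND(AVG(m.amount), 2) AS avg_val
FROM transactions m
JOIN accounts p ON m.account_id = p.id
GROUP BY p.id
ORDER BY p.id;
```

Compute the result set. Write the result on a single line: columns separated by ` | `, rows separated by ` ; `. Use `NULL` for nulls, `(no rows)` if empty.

Join each transactions row to its accounts via account_id.
Group joined rows by accounts.id; compute ROUND(AVG(m.amount), 2) per group.
  4: ids {2, 5, 7, 8, 9} → ROUND(AVG(m.amount), 2)=115.6
  11: ids {1, 3, 4, 6} → ROUND(AVG(m.amount), 2)=177.75

Izmir | 115.6 ; Lima | 177.75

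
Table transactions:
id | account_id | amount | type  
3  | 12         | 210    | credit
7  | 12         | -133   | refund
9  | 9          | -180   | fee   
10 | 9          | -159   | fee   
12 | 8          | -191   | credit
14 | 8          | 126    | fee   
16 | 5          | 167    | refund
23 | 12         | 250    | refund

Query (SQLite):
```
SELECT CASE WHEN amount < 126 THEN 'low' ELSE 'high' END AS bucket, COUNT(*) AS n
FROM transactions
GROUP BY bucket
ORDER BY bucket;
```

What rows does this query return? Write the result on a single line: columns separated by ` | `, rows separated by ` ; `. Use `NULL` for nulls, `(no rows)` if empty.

high | 4 ; low | 4

Bucket rows by amount < 126 → 'low' else 'high'; count each bucket.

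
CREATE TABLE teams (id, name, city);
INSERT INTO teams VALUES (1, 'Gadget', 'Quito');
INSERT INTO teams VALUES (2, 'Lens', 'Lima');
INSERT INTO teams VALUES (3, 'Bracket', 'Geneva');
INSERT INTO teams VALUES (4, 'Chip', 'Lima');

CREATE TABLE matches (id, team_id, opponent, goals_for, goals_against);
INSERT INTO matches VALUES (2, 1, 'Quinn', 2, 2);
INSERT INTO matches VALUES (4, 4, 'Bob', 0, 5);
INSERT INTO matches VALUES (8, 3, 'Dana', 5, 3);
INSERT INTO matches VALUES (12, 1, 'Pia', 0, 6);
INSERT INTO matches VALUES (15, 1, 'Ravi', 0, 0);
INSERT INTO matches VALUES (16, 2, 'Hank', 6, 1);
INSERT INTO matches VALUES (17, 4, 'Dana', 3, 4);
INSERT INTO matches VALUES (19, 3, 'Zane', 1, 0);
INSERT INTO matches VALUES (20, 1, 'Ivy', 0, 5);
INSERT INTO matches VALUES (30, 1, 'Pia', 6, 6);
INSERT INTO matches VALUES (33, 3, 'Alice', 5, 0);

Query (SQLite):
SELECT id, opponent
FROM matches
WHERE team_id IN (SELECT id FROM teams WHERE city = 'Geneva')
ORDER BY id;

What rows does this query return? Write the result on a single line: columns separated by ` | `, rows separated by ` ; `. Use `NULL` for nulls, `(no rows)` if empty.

8 | Dana ; 19 | Zane ; 33 | Alice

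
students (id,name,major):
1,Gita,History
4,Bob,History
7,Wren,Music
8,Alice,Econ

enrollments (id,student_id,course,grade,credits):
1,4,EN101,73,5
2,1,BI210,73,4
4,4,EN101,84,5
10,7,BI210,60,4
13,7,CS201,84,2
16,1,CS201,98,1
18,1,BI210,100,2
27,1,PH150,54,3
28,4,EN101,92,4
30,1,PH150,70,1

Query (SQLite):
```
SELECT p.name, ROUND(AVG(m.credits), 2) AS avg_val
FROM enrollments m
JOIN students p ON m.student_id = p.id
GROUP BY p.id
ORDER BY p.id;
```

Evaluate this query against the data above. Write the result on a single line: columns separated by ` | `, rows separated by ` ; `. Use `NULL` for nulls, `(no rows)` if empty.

Gita | 2.2 ; Bob | 4.67 ; Wren | 3

Join each enrollments row to its students via student_id.
Group joined rows by students.id; compute ROUND(AVG(m.credits), 2) per group.
  1: ids {2, 16, 18, 27, 30} → ROUND(AVG(m.credits), 2)=2.2
  4: ids {1, 4, 28} → ROUND(AVG(m.credits), 2)=4.67
  7: ids {10, 13} → ROUND(AVG(m.credits), 2)=3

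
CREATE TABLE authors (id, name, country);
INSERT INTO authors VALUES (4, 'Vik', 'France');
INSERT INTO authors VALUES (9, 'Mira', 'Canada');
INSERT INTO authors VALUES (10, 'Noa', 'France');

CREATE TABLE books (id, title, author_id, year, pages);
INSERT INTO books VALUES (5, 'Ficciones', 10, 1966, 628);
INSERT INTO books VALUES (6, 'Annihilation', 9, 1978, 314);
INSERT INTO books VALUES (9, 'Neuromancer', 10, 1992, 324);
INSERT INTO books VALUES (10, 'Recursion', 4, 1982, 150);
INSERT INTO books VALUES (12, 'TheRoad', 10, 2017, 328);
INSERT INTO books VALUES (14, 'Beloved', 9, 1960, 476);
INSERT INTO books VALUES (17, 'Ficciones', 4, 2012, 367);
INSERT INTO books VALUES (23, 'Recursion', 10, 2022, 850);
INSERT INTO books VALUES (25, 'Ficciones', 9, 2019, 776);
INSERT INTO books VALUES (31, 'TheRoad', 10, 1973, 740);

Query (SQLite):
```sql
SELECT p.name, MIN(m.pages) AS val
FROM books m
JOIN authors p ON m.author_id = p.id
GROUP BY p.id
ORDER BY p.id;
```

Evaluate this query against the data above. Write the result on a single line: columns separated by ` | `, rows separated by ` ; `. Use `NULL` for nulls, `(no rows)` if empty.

Join each books row to its authors via author_id.
Group joined rows by authors.id; compute MIN(m.pages) per group.
  4: ids {10, 17} → MIN(m.pages)=150
  9: ids {6, 14, 25} → MIN(m.pages)=314
  10: ids {5, 9, 12, 23, 31} → MIN(m.pages)=324

Vik | 150 ; Mira | 314 ; Noa | 324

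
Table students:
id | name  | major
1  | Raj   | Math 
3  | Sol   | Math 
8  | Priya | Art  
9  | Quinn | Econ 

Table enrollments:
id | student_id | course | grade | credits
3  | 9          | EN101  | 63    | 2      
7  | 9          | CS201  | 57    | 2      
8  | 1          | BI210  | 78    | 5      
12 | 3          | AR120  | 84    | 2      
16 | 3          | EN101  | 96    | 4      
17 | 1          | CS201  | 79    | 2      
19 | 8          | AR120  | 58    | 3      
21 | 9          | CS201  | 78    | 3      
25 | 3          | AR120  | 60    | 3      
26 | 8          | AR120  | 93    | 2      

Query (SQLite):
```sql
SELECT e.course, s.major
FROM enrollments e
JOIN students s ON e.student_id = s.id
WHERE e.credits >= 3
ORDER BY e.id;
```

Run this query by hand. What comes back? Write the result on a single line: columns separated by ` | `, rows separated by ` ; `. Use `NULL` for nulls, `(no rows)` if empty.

BI210 | Math ; EN101 | Math ; AR120 | Art ; CS201 | Econ ; AR120 | Math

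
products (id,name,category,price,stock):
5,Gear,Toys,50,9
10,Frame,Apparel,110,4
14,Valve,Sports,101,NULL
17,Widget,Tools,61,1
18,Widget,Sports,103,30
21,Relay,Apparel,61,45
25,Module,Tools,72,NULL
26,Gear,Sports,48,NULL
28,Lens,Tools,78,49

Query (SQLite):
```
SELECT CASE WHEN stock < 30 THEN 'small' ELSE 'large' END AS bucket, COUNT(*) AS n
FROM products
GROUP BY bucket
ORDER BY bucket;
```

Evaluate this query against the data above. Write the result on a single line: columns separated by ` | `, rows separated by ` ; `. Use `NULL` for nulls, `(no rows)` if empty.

large | 6 ; small | 3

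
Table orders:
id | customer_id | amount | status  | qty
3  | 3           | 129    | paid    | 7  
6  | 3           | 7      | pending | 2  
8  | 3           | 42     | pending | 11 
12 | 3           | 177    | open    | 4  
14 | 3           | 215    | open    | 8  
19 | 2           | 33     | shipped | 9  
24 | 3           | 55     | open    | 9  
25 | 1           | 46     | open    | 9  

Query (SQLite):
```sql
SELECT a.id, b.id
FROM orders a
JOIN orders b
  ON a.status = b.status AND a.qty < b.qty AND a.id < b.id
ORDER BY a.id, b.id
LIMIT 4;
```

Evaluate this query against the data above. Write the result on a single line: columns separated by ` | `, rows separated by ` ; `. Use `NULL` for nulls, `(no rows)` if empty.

Pairs (a,b) with same status, a.qty < b.qty, a.id < b.id.
status groups: open:{12,14,24,25} paid:{3} pending:{6,8} shipped:{19}
Ordered by (a.id, b.id); first 4.

6 | 8 ; 12 | 14 ; 12 | 24 ; 12 | 25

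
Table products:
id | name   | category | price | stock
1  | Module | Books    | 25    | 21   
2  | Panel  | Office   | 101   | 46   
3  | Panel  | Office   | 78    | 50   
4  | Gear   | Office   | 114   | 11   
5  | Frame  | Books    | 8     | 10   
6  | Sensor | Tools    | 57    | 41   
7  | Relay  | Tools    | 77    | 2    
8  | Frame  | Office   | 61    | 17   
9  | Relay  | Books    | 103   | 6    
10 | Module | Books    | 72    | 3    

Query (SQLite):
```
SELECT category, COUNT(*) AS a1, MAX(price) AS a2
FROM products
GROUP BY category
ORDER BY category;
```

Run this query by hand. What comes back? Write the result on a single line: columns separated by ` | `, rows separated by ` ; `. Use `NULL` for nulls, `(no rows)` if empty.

Books | 4 | 103 ; Office | 4 | 114 ; Tools | 2 | 77

Group products by category.
Per group compute: COUNT(*), MAX(price).
  Books: ids {1, 5, 9, 10} → COUNT(*)=4, MAX(price)=103
  Office: ids {2, 3, 4, 8} → COUNT(*)=4, MAX(price)=114
  Tools: ids {6, 7} → COUNT(*)=2, MAX(price)=77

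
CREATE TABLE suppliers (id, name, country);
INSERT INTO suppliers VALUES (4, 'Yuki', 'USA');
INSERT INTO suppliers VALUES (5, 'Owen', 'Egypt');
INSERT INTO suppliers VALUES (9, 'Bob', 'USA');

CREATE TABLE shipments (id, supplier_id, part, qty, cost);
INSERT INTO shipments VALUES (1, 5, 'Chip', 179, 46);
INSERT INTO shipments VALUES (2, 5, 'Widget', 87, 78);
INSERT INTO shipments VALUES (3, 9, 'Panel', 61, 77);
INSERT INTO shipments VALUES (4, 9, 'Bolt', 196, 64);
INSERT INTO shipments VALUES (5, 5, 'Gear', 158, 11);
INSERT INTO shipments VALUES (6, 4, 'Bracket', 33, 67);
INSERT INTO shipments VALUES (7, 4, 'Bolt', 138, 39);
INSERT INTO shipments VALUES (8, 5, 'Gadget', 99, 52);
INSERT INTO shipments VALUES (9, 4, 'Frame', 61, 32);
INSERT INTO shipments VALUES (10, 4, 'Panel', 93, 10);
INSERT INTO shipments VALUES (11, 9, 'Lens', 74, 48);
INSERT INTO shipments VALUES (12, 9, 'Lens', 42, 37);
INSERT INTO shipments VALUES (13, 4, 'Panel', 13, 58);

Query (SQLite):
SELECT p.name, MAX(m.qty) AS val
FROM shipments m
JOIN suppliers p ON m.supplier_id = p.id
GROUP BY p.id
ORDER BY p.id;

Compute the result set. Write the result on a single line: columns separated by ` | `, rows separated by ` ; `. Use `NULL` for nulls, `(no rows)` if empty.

Yuki | 138 ; Owen | 179 ; Bob | 196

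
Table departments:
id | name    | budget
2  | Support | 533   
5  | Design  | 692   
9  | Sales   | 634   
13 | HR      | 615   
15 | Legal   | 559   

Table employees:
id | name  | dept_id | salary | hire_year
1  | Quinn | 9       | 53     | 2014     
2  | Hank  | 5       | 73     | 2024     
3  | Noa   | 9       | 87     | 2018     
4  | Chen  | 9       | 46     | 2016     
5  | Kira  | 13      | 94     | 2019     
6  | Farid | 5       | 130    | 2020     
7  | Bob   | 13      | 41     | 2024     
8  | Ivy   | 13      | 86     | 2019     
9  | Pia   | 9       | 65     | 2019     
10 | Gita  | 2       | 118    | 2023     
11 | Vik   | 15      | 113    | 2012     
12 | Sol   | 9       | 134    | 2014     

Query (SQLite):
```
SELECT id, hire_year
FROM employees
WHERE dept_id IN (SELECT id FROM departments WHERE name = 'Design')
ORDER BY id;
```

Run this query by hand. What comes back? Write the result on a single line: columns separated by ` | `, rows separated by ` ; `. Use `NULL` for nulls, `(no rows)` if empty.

Inner query: departments.id where name = 'Design'.
Outer: keep employees rows whose dept_id is in that set.
Inner query → {5}

2 | 2024 ; 6 | 2020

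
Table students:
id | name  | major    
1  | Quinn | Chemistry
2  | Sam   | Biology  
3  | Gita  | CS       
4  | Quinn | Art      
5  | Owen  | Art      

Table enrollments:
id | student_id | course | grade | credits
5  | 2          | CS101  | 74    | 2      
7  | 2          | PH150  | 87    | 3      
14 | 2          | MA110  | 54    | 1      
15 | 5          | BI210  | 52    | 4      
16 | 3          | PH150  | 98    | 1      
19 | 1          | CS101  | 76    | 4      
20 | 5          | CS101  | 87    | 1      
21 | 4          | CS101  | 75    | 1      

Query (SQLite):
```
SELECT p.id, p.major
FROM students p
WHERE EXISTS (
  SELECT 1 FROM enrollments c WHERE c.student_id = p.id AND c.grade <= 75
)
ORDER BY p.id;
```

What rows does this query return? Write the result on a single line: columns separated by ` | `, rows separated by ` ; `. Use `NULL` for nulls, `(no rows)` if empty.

For each students row, check whether any enrollments with matching student_id has grade <= 75.
Keep rows where that is true.

2 | Biology ; 4 | Art ; 5 | Art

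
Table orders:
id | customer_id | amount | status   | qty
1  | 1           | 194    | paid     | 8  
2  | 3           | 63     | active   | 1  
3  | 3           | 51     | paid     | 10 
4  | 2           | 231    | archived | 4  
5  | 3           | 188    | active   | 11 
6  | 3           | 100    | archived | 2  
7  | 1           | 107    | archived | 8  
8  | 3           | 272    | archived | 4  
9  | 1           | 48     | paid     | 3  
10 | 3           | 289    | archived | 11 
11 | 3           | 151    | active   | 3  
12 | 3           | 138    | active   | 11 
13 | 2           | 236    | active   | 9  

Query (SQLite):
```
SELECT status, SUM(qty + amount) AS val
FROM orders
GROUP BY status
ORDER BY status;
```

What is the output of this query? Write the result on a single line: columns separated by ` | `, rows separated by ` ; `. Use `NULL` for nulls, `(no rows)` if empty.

For each row compute qty + amount.
Group by status; take SUM of the expression per group.
  active: ids {2, 5, 11, 12, 13} → SUM(qty + amount)=811
  archived: ids {4, 6, 7, 8, 10} → SUM(qty + amount)=1028
  paid: ids {1, 3, 9} → SUM(qty + amount)=314

active | 811 ; archived | 1028 ; paid | 314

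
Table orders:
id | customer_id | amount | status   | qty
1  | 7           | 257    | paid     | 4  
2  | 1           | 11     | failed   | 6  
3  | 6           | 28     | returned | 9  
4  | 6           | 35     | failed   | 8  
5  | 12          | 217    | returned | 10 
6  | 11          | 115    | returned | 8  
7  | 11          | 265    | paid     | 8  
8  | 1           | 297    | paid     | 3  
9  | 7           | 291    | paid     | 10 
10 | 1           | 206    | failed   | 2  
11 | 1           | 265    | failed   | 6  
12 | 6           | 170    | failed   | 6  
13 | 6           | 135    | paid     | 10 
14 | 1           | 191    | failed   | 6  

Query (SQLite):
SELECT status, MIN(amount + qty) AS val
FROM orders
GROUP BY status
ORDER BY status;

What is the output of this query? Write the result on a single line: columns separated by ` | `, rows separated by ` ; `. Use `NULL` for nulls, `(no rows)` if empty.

failed | 17 ; paid | 145 ; returned | 37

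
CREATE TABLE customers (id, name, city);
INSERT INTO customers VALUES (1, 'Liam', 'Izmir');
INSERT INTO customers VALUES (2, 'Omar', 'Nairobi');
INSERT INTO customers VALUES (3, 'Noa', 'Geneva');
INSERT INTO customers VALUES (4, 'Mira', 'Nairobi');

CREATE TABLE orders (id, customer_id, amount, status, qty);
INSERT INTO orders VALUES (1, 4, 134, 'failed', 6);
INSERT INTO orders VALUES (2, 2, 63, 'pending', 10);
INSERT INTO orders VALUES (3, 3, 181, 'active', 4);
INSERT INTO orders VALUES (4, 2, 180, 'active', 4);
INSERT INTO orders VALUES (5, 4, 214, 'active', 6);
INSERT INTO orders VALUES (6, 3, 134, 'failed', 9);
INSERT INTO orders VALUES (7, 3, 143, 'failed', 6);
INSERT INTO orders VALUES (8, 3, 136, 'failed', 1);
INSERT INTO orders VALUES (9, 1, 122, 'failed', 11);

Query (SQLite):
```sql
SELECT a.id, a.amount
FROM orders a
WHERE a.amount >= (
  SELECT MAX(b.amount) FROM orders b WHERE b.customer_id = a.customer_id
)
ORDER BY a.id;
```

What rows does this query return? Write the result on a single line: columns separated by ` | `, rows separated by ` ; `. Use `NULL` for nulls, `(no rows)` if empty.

For each orders row a, compute MAX(amount) over rows sharing a.customer_id.
Keep row a if a.amount >= that per-group MAX.
  customer_id=1: MAX(amount) = 122
  customer_id=2: MAX(amount) = 180
  customer_id=3: MAX(amount) = 181
  customer_id=4: MAX(amount) = 214

3 | 181 ; 4 | 180 ; 5 | 214 ; 9 | 122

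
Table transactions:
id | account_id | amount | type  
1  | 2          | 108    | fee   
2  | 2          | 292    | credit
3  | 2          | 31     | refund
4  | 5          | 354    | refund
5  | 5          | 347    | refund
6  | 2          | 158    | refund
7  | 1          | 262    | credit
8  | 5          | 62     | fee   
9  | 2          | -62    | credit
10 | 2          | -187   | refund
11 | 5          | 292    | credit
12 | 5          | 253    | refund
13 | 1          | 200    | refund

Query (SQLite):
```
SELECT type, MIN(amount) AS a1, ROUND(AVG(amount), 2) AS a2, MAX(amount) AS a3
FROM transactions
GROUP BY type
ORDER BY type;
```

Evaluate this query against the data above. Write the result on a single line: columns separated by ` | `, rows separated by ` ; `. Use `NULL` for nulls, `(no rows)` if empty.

Group transactions by type.
Per group compute: MIN(amount), ROUND(AVG(amount), 2), MAX(amount).
  credit: ids {2, 7, 9, 11} → MIN(amount)=-62, ROUND(AVG(amount), 2)=196, MAX(amount)=292
  fee: ids {1, 8} → MIN(amount)=62, ROUND(AVG(amount), 2)=85, MAX(amount)=108
  refund: ids {3, 4, 5, 6, 10, 12, 13} → MIN(amount)=-187, ROUND(AVG(amount), 2)=165.14, MAX(amount)=354

credit | -62 | 196 | 292 ; fee | 62 | 85 | 108 ; refund | -187 | 165.14 | 354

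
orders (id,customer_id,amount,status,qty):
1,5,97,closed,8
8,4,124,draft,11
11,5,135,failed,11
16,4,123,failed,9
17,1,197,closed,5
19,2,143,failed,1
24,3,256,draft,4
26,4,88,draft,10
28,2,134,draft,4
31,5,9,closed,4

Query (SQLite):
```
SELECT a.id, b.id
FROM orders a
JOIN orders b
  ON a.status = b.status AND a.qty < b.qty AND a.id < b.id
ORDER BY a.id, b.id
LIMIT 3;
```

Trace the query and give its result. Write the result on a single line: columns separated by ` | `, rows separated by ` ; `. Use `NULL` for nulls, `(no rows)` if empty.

Pairs (a,b) with same status, a.qty < b.qty, a.id < b.id.
status groups: closed:{1,17,31} draft:{8,24,26,28} failed:{11,16,19}
Ordered by (a.id, b.id); first 3.

24 | 26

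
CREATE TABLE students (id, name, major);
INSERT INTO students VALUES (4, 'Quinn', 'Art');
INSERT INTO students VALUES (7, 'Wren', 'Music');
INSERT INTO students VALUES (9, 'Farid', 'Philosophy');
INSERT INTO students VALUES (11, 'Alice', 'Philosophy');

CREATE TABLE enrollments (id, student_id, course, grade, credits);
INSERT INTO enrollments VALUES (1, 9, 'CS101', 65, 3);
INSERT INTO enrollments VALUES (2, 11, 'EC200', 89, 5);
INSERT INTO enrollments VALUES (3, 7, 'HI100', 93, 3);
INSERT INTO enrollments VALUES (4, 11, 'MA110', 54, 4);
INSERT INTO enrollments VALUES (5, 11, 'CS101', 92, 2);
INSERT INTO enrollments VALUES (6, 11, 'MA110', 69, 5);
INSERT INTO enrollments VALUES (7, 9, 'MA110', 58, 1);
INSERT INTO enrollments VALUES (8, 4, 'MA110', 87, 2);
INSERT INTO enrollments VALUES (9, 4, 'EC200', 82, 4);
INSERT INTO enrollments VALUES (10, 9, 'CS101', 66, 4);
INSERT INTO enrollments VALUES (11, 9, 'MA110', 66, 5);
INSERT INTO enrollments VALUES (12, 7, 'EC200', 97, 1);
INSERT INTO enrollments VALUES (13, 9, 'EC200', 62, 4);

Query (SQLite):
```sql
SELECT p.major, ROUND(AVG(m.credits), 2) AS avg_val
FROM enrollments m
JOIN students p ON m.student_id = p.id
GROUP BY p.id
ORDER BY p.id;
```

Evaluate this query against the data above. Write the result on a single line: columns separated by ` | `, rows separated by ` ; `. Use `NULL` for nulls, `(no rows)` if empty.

Join each enrollments row to its students via student_id.
Group joined rows by students.id; compute ROUND(AVG(m.credits), 2) per group.
  4: ids {8, 9} → ROUND(AVG(m.credits), 2)=3
  7: ids {3, 12} → ROUND(AVG(m.credits), 2)=2
  9: ids {1, 7, 10, 11, 13} → ROUND(AVG(m.credits), 2)=3.4
  11: ids {2, 4, 5, 6} → ROUND(AVG(m.credits), 2)=4

Art | 3 ; Music | 2 ; Philosophy | 3.4 ; Philosophy | 4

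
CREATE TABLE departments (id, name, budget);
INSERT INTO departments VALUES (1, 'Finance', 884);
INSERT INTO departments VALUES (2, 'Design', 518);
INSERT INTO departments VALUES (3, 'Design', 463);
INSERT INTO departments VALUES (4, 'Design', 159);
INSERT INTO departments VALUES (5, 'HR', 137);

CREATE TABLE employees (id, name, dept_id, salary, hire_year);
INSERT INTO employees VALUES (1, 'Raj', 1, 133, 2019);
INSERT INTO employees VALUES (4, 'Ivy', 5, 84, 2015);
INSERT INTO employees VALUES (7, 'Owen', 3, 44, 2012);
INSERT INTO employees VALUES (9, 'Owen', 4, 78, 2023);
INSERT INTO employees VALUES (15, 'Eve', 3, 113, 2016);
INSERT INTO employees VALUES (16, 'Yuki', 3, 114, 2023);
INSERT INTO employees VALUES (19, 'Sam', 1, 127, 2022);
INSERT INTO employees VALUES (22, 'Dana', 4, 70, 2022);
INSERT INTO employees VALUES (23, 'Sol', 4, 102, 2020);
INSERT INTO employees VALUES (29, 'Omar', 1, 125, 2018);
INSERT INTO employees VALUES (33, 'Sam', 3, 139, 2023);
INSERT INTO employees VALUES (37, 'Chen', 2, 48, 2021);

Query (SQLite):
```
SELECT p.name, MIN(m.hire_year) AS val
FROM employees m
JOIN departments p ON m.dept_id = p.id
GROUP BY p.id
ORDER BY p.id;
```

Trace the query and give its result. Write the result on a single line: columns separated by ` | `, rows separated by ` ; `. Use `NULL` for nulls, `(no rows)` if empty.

Finance | 2018 ; Design | 2021 ; Design | 2012 ; Design | 2020 ; HR | 2015

Join each employees row to its departments via dept_id.
Group joined rows by departments.id; compute MIN(m.hire_year) per group.
  1: ids {1, 19, 29} → MIN(m.hire_year)=2018
  2: ids {37} → MIN(m.hire_year)=2021
  3: ids {7, 15, 16, 33} → MIN(m.hire_year)=2012
  4: ids {9, 22, 23} → MIN(m.hire_year)=2020
  5: ids {4} → MIN(m.hire_year)=2015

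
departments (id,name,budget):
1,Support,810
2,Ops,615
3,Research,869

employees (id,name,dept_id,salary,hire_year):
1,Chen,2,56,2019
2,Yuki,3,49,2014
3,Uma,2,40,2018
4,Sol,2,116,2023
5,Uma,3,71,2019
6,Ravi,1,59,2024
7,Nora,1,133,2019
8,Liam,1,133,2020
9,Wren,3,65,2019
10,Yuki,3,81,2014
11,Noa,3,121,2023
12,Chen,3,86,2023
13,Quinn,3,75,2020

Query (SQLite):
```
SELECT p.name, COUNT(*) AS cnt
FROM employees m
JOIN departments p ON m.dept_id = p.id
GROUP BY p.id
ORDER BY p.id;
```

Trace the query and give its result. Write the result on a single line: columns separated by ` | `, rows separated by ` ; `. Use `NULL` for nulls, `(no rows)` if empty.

Join each employees row to its departments via dept_id.
Group joined rows by departments.id; compute COUNT(*) per group.
  1: ids {6, 7, 8} → COUNT(*)=3
  2: ids {1, 3, 4} → COUNT(*)=3
  3: ids {2, 5, 9, 10, 11, 12, 13} → COUNT(*)=7

Support | 3 ; Ops | 3 ; Research | 7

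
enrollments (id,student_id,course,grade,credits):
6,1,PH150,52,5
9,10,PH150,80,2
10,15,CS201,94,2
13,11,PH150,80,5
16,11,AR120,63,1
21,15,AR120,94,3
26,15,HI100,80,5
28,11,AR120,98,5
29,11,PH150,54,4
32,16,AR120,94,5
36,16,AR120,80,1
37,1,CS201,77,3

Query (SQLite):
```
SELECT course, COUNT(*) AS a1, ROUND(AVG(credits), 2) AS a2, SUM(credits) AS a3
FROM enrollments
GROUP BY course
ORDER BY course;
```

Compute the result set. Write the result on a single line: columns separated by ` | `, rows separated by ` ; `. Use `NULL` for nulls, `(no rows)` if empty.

Group enrollments by course.
Per group compute: COUNT(*), ROUND(AVG(credits), 2), SUM(credits).
  AR120: ids {16, 21, 28, 32, 36} → COUNT(*)=5, ROUND(AVG(credits), 2)=3, SUM(credits)=15
  CS201: ids {10, 37} → COUNT(*)=2, ROUND(AVG(credits), 2)=2.5, SUM(credits)=5
  HI100: ids {26} → COUNT(*)=1, ROUND(AVG(credits), 2)=5, SUM(credits)=5
  PH150: ids {6, 9, 13, 29} → COUNT(*)=4, ROUND(AVG(credits), 2)=4, SUM(credits)=16

AR120 | 5 | 3 | 15 ; CS201 | 2 | 2.5 | 5 ; HI100 | 1 | 5 | 5 ; PH150 | 4 | 4 | 16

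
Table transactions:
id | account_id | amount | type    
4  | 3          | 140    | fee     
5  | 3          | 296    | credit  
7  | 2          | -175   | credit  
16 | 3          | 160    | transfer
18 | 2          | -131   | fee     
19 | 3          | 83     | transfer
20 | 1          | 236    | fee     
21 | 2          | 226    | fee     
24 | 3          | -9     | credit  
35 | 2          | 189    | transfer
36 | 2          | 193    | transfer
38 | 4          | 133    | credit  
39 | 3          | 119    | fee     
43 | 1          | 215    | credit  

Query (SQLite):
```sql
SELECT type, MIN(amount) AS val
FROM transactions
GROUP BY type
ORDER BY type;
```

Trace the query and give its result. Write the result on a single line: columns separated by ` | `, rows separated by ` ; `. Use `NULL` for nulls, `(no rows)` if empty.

Partition transactions by type; compute MIN(amount) within each group.
  credit: ids {5, 7, 24, 38, 43} → MIN(amount)=-175
  fee: ids {4, 18, 20, 21, 39} → MIN(amount)=-131
  transfer: ids {16, 19, 35, 36} → MIN(amount)=83

credit | -175 ; fee | -131 ; transfer | 83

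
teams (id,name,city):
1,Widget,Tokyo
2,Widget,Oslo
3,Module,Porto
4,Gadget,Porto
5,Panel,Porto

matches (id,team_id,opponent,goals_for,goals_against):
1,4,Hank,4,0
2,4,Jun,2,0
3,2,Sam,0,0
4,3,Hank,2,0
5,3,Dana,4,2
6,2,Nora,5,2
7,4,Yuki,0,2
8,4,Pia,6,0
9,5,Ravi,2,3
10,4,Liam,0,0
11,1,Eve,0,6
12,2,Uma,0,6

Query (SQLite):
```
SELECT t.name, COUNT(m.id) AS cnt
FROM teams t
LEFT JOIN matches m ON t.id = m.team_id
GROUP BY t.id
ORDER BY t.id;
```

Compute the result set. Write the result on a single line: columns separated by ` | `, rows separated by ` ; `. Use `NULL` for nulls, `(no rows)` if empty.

LEFT JOIN keeps every teams row; unmatched ones get NULL for matches columns.
Group by teams.id and compute COUNT(m.id). COUNT(col) of an all-NULL group is 0.
  1: ids {11} → COUNT(m.id)=1
  2: ids {3, 6, 12} → COUNT(m.id)=3
  3: ids {4, 5} → COUNT(m.id)=2
  4: ids {1, 2, 7, 8, 10} → COUNT(m.id)=5
  5: ids {9} → COUNT(m.id)=1

Widget | 1 ; Widget | 3 ; Module | 2 ; Gadget | 5 ; Panel | 1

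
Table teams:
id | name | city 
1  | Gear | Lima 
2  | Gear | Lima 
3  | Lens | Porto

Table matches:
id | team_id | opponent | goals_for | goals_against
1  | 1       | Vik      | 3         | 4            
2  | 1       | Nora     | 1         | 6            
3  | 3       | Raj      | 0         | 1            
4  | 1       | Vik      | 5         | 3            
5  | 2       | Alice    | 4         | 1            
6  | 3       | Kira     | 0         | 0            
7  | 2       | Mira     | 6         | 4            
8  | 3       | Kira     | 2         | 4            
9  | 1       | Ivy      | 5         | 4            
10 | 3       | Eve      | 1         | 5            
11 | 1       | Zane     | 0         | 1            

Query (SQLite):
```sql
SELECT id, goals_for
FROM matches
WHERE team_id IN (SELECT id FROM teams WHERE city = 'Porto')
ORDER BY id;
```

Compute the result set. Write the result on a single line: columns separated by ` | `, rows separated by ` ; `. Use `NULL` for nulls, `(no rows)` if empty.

Inner query: teams.id where city = 'Porto'.
Outer: keep matches rows whose team_id is in that set.
Inner query → {3}

3 | 0 ; 6 | 0 ; 8 | 2 ; 10 | 1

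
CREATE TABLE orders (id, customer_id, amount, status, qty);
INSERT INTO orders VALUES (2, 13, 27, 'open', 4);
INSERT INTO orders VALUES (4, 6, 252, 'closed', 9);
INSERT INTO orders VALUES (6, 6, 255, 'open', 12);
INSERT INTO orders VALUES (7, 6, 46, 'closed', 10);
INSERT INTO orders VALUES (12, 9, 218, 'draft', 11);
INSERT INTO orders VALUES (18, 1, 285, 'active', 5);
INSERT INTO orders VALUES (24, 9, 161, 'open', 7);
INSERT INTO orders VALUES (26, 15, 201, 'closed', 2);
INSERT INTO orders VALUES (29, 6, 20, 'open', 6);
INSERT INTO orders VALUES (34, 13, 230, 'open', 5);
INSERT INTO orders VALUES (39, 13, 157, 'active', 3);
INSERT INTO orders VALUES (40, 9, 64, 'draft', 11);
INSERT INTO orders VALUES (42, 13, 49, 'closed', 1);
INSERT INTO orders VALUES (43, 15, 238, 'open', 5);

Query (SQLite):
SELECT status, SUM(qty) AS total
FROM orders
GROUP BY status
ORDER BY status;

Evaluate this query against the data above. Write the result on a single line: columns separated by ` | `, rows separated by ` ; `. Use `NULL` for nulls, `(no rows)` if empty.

active | 8 ; closed | 22 ; draft | 22 ; open | 39

Partition orders by status; compute SUM(qty) within each group.
  active: ids {18, 39} → SUM(qty)=8
  closed: ids {4, 7, 26, 42} → SUM(qty)=22
  draft: ids {12, 40} → SUM(qty)=22
  open: ids {2, 6, 24, 29, 34, 43} → SUM(qty)=39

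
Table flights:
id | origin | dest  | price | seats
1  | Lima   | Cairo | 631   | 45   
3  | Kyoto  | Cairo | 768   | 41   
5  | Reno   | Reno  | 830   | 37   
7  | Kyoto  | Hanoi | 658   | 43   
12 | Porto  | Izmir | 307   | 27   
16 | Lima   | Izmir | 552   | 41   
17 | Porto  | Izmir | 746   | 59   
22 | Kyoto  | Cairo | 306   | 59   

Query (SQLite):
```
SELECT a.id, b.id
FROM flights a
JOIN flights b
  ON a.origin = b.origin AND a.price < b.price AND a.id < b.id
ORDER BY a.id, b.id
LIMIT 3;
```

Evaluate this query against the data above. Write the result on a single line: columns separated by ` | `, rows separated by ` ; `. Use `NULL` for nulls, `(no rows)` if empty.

12 | 17

Pairs (a,b) with same origin, a.price < b.price, a.id < b.id.
origin groups: Kyoto:{3,7,22} Lima:{1,16} Porto:{12,17} Reno:{5}
Ordered by (a.id, b.id); first 3.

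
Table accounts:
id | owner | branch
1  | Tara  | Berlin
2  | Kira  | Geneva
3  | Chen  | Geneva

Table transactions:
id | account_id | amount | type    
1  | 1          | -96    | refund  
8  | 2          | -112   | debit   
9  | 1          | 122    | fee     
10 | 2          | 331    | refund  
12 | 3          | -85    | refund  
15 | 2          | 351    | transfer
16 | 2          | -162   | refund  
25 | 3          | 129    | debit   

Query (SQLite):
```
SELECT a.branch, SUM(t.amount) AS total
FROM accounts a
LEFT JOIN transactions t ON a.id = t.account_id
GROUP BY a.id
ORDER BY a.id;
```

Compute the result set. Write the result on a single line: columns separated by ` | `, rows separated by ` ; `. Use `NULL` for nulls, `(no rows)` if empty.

Berlin | 26 ; Geneva | 408 ; Geneva | 44

LEFT JOIN keeps every accounts row; unmatched ones get NULL for transactions columns.
Group by accounts.id and compute SUM(t.amount). SUM over an all-NULL group is NULL.
  1: ids {1, 9} → SUM(t.amount)=26
  2: ids {8, 10, 15, 16} → SUM(t.amount)=408
  3: ids {12, 25} → SUM(t.amount)=44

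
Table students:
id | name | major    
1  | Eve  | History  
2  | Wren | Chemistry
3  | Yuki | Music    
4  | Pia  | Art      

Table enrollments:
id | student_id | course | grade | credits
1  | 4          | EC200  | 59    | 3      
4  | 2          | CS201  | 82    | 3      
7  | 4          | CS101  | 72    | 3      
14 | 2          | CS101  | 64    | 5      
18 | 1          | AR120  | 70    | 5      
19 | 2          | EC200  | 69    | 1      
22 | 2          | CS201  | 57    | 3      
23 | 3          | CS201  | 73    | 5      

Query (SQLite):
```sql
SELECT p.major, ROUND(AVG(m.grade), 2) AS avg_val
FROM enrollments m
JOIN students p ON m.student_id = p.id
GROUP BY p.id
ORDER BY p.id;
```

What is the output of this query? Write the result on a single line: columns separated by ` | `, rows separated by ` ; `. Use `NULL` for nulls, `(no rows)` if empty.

History | 70 ; Chemistry | 68 ; Music | 73 ; Art | 65.5

Join each enrollments row to its students via student_id.
Group joined rows by students.id; compute ROUND(AVG(m.grade), 2) per group.
  1: ids {18} → ROUND(AVG(m.grade), 2)=70
  2: ids {4, 14, 19, 22} → ROUND(AVG(m.grade), 2)=68
  3: ids {23} → ROUND(AVG(m.grade), 2)=73
  4: ids {1, 7} → ROUND(AVG(m.grade), 2)=65.5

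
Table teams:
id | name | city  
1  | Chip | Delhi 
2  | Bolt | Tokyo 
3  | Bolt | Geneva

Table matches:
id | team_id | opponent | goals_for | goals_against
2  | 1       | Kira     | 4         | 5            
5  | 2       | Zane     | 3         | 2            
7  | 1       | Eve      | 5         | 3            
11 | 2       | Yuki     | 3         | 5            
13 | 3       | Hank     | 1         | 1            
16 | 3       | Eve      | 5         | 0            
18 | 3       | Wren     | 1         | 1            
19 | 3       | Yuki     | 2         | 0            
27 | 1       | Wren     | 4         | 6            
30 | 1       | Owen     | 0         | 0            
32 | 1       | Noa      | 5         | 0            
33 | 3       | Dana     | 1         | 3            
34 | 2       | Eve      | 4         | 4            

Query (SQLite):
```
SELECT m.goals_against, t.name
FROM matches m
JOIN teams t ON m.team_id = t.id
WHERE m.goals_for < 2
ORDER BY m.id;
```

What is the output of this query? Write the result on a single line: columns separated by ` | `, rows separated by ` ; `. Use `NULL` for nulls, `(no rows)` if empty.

1 | Bolt ; 1 | Bolt ; 0 | Chip ; 3 | Bolt

Each matches row matches the teams row where team_id = teams.id.
Then keep rows with m.goals_for < 2.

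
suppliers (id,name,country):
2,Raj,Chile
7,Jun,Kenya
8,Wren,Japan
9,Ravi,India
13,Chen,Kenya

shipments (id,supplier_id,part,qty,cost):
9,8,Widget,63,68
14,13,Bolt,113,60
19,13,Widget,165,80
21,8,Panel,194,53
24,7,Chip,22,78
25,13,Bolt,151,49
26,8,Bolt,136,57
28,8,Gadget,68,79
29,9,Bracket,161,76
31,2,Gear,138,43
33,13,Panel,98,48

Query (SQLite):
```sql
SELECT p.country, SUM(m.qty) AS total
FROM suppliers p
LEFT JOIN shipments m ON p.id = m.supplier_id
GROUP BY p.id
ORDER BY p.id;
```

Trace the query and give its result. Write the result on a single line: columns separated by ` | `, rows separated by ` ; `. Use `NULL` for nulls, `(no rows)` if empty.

Chile | 138 ; Kenya | 22 ; Japan | 461 ; India | 161 ; Kenya | 527

LEFT JOIN keeps every suppliers row; unmatched ones get NULL for shipments columns.
Group by suppliers.id and compute SUM(m.qty). SUM over an all-NULL group is NULL.
  2: ids {31} → SUM(m.qty)=138
  7: ids {24} → SUM(m.qty)=22
  8: ids {9, 21, 26, 28} → SUM(m.qty)=461
  9: ids {29} → SUM(m.qty)=161
  13: ids {14, 19, 25, 33} → SUM(m.qty)=527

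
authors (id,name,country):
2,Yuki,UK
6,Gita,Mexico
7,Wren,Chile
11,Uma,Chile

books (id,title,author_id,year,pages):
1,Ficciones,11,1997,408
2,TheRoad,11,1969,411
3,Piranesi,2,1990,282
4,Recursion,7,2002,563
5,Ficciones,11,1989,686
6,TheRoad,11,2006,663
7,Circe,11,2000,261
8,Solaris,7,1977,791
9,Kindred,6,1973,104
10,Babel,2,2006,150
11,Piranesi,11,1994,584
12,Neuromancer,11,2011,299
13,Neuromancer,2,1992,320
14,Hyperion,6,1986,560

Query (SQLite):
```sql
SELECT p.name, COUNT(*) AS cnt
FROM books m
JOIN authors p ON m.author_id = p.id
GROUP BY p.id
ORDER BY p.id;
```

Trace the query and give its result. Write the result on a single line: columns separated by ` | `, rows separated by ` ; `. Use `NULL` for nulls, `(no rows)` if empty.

Yuki | 3 ; Gita | 2 ; Wren | 2 ; Uma | 7

Join each books row to its authors via author_id.
Group joined rows by authors.id; compute COUNT(*) per group.
  2: ids {3, 10, 13} → COUNT(*)=3
  6: ids {9, 14} → COUNT(*)=2
  7: ids {4, 8} → COUNT(*)=2
  11: ids {1, 2, 5, 6, 7, 11, 12} → COUNT(*)=7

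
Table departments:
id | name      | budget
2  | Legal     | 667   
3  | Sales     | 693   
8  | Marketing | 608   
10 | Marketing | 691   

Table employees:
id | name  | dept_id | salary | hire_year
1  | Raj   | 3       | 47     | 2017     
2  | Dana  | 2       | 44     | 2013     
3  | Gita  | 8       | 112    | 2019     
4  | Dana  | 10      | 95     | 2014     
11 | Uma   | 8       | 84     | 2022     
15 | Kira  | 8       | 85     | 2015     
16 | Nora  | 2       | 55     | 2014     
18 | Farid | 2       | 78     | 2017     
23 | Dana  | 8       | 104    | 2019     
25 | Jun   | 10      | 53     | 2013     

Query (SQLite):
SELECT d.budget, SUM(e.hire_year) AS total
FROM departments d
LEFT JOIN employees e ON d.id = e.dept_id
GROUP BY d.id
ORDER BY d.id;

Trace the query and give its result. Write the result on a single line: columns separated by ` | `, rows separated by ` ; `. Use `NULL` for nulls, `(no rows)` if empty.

667 | 6044 ; 693 | 2017 ; 608 | 8075 ; 691 | 4027

LEFT JOIN keeps every departments row; unmatched ones get NULL for employees columns.
Group by departments.id and compute SUM(e.hire_year). SUM over an all-NULL group is NULL.
  2: ids {2, 16, 18} → SUM(e.hire_year)=6044
  3: ids {1} → SUM(e.hire_year)=2017
  8: ids {3, 11, 15, 23} → SUM(e.hire_year)=8075
  10: ids {4, 25} → SUM(e.hire_year)=4027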